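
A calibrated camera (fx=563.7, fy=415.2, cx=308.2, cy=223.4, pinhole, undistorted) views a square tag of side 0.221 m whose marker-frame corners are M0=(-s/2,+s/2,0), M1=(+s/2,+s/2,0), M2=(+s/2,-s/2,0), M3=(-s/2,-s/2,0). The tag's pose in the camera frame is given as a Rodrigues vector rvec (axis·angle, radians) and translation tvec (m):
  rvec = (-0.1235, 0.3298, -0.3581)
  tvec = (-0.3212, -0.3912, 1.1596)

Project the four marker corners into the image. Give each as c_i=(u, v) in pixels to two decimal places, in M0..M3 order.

c0=(124.02, 135.47) c1=(212.62, 100.22) c2=(180.74, 29.99) c3=(96.70, 67.89)

Intrinsics K: fx=563.7, fy=415.2, cx=308.2, cy=223.4
Marker side s = 0.221 m; corners in marker frame (Z=0):
  M0 = (-0.1105, +0.1105, 0)
  M1 = (+0.1105, +0.1105, 0)
  M2 = (+0.1105, -0.1105, 0)
  M3 = (-0.1105, -0.1105, 0)
rvec = (-0.1235, 0.3298, -0.3581), |rvec| = θ = 0.50225 rad = 28.777°
Rodrigues: sinθ=0.48140, 1−cosθ=0.12350; R = I + sinθ·[k]× + (1−cosθ)·[k]×²:
    [+0.88397 +0.32329 +0.33776]
    [-0.36317 +0.92975 +0.06055]
    [-0.29446 -0.17619 +0.93928]
t = (-0.3212, -0.3912, 1.1596) m
M0: Pc = R·M0+t = (-0.38315, -0.24833, +1.17267); u = 563.7·(-0.38315)/1.17267 + 308.2 = 124.0181, v = 415.2·(-0.24833)/1.17267 + 223.4 = 135.4746
M1: Pc = R·M1+t = (-0.18780, -0.32859, +1.10759); u = 563.7·(-0.18780)/1.10759 + 308.2 = 212.6220, v = 415.2·(-0.32859)/1.10759 + 223.4 = 100.2213
M2: Pc = R·M2+t = (-0.25925, -0.53407, +1.14653); u = 563.7·(-0.25925)/1.14653 + 308.2 = 180.7403, v = 415.2·(-0.53407)/1.14653 + 223.4 = 29.9949
M3: Pc = R·M3+t = (-0.45460, -0.45381, +1.21161); u = 563.7·(-0.45460)/1.21161 + 308.2 = 96.6963, v = 415.2·(-0.45381)/1.21161 + 223.4 = 67.8870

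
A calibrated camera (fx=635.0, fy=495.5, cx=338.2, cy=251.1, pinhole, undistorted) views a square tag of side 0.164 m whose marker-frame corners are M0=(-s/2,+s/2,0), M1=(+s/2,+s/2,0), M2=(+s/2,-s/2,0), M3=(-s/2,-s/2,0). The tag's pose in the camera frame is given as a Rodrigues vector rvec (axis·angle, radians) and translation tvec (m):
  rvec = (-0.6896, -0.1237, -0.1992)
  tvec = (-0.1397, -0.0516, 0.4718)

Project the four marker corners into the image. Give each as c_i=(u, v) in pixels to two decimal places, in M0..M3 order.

c0=(23.74, 277.65) c1=(277.60, 249.52) c2=(245.84, 135.82) c3=(40.84, 151.77)

Intrinsics K: fx=635.0, fy=495.5, cx=338.2, cy=251.1
Marker side s = 0.164 m; corners in marker frame (Z=0):
  M0 = (-0.0820, +0.0820, 0)
  M1 = (+0.0820, +0.0820, 0)
  M2 = (+0.0820, -0.0820, 0)
  M3 = (-0.0820, -0.0820, 0)
rvec = (-0.6896, -0.1237, -0.1992), |rvec| = θ = 0.72838 rad = 41.733°
Rodrigues: sinθ=0.66566, 1−cosθ=0.25374; R = I + sinθ·[k]× + (1−cosθ)·[k]×²:
    [+0.97370 +0.22285 -0.04735]
    [-0.14125 +0.75358 +0.64201]
    [+0.17875 -0.61844 +0.76524]
t = (-0.1397, -0.0516, 0.4718) m
M0: Pc = R·M0+t = (-0.20127, +0.02178, +0.40643); u = 635.0·(-0.20127)/0.40643 + 338.2 = 23.7391, v = 495.5·(+0.02178)/0.40643 + 251.1 = 277.6477
M1: Pc = R·M1+t = (-0.04158, -0.00139, +0.43575); u = 635.0·(-0.04158)/0.43575 + 338.2 = 277.6024, v = 495.5·(-0.00139)/0.43575 + 251.1 = 249.5203
M2: Pc = R·M2+t = (-0.07813, -0.12498, +0.53717); u = 635.0·(-0.07813)/0.53717 + 338.2 = 245.8410, v = 495.5·(-0.12498)/0.53717 + 251.1 = 135.8190
M3: Pc = R·M3+t = (-0.23782, -0.10181, +0.50785); u = 635.0·(-0.23782)/0.50785 + 338.2 = 40.8434, v = 495.5·(-0.10181)/0.50785 + 251.1 = 151.7659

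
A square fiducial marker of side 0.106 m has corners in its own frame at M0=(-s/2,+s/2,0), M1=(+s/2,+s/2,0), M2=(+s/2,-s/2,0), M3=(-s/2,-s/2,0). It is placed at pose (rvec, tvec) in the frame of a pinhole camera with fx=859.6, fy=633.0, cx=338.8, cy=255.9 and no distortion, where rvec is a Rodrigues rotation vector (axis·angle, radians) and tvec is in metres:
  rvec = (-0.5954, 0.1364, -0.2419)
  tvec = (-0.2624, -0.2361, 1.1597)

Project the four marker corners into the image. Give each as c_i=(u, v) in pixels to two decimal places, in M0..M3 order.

Intrinsics K: fx=859.6, fy=633.0, cx=338.8, cy=255.9
Marker side s = 0.106 m; corners in marker frame (Z=0):
  M0 = (-0.0530, +0.0530, 0)
  M1 = (+0.0530, +0.0530, 0)
  M2 = (+0.0530, -0.0530, 0)
  M3 = (-0.0530, -0.0530, 0)
rvec = (-0.5954, 0.1364, -0.2419), |rvec| = θ = 0.65698 rad = 37.642°
Rodrigues: sinθ=0.61073, 1−cosθ=0.20816; R = I + sinθ·[k]× + (1−cosθ)·[k]×²:
    [+0.96281 +0.18570 +0.19626]
    [-0.26404 +0.80081 +0.53757]
    [-0.05734 -0.56940 +0.82006]
t = (-0.2624, -0.2361, 1.1597) m
M0: Pc = R·M0+t = (-0.30359, -0.17966, +1.13256); u = 859.6·(-0.30359)/1.13256 + 338.8 = 108.3815, v = 633.0·(-0.17966)/1.13256 + 255.9 = 155.4845
M1: Pc = R·M1+t = (-0.20153, -0.20765, +1.12648); u = 859.6·(-0.20153)/1.12648 + 338.8 = 185.0167, v = 633.0·(-0.20765)/1.12648 + 255.9 = 139.2156
M2: Pc = R·M2+t = (-0.22121, -0.29254, +1.18684); u = 859.6·(-0.22121)/1.18684 + 338.8 = 178.5802, v = 633.0·(-0.29254)/1.18684 + 255.9 = 99.8755
M3: Pc = R·M3+t = (-0.32327, -0.26455, +1.19292); u = 859.6·(-0.32327)/1.19292 + 338.8 = 105.8552, v = 633.0·(-0.26455)/1.19292 + 255.9 = 115.5217

c0=(108.38, 155.48) c1=(185.02, 139.22) c2=(178.58, 99.88) c3=(105.86, 115.52)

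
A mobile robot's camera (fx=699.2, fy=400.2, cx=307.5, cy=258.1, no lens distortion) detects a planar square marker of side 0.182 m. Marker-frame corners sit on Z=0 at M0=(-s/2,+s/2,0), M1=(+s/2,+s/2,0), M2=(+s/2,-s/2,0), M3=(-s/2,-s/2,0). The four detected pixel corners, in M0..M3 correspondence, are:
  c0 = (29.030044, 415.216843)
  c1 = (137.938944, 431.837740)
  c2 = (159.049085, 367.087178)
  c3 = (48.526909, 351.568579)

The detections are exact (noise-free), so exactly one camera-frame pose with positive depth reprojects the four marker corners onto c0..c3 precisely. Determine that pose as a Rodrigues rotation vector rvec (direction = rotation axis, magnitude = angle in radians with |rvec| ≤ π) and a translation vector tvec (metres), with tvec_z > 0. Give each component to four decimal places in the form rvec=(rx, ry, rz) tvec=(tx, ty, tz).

Intrinsics K: fx=699.2, fy=400.2, cx=307.5, cy=258.1
Marker side s = 0.182 m; corners in marker frame (Z=0):
  M0 = (-0.0910, +0.0910, 0)
  M1 = (+0.0910, +0.0910, 0)
  M2 = (+0.0910, -0.0910, 0)
  M3 = (-0.0910, -0.0910, 0)
Detected image corners:
  c0 = (29.030044, 415.216843) px
  c1 = (137.938944, 431.837740) px
  c2 = (159.049085, 367.087178) px
  c3 = (48.526909, 351.568579) px
Planar DLT: solve 8×8 A·h = b for H (H[2,2]=1):
  H  [+592.55585 -105.84574 +93.03374]
  H  [+45.45403 +376.40701 +391.52434]
  H  [-0.10949 +0.06053 +1.00000]
B = K⁻¹H; ‖b₁‖=0.920906, ‖b₂‖=0.920906; λ = 2/(‖b₁‖+‖b₂‖) = 1.085887, sign → tz>0 ⇒ λ=+1.085887
r₁ = λ·B[:,0] = (+0.97255,+0.20001,-0.11890); r₂ = λ·B[:,1] = (-0.19329,+0.97894,+0.06573)
r₃ = r₁×r₂ = (+0.12954,-0.04094,+0.99073); SVD([r₁ r₂ r₃]) → R = UVᵀ:
  R  [+0.97255 -0.19329 +0.12954]
  R  [+0.20001 +0.97894 -0.04094]
  R  [-0.11890 +0.06573 +0.99073]
t = (-0.33308, +0.36203, +1.08589) m
tr R = 2.942219; θ = arccos((tr R − 1)/2) = 0.240959 rad = 13.806°
axis k = ((R−Rᵀ)₃₂, (R−Rᵀ)₁₃, (R−Rᵀ)₂₁) / (2 sinθ) = (+0.223507, +0.520532, +0.824070)
rvec = θ·k = (+0.053856, +0.125427, +0.198567)

rvec=(0.0539, 0.1254, 0.1986) tvec=(-0.3331, 0.3620, 1.0859)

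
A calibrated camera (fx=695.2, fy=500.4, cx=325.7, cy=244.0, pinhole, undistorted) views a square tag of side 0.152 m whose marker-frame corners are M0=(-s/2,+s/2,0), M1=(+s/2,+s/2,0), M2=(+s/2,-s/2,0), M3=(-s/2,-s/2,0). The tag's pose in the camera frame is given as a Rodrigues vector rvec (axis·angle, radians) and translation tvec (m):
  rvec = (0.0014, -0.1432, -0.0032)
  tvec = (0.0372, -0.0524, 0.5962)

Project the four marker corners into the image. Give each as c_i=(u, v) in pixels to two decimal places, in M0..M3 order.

Intrinsics K: fx=695.2, fy=500.4, cx=325.7, cy=244.0
Marker side s = 0.152 m; corners in marker frame (Z=0):
  M0 = (-0.0760, +0.0760, 0)
  M1 = (+0.0760, +0.0760, 0)
  M2 = (+0.0760, -0.0760, 0)
  M3 = (-0.0760, -0.0760, 0)
rvec = (0.0014, -0.1432, -0.0032), |rvec| = θ = 0.14324 rad = 8.207°
Rodrigues: sinθ=0.14275, 1−cosθ=0.01024; R = I + sinθ·[k]× + (1−cosθ)·[k]×²:
    [+0.98976 +0.00309 -0.14271]
    [-0.00329 +0.99999 -0.00117]
    [+0.14271 +0.00162 +0.98976]
t = (0.0372, -0.0524, 0.5962) m
M0: Pc = R·M0+t = (-0.03779, +0.02385, +0.58548); u = 695.2·(-0.03779)/0.58548 + 325.7 = 280.8315, v = 500.4·(+0.02385)/0.58548 + 244.0 = 264.3839
M1: Pc = R·M1+t = (+0.11266, +0.02335, +0.60717); u = 695.2·(+0.11266)/0.60717 + 325.7 = 454.6900, v = 500.4·(+0.02335)/0.60717 + 244.0 = 263.2436
M2: Pc = R·M2+t = (+0.11219, -0.12865, +0.60692); u = 695.2·(+0.11219)/0.60692 + 325.7 = 454.2047, v = 500.4·(-0.12865)/0.60692 + 244.0 = 137.9301
M3: Pc = R·M3+t = (-0.03826, -0.12815, +0.58523); u = 695.2·(-0.03826)/0.58523 + 325.7 = 280.2549, v = 500.4·(-0.12815)/0.58523 + 244.0 = 134.4261

c0=(280.83, 264.38) c1=(454.69, 263.24) c2=(454.20, 137.93) c3=(280.25, 134.43)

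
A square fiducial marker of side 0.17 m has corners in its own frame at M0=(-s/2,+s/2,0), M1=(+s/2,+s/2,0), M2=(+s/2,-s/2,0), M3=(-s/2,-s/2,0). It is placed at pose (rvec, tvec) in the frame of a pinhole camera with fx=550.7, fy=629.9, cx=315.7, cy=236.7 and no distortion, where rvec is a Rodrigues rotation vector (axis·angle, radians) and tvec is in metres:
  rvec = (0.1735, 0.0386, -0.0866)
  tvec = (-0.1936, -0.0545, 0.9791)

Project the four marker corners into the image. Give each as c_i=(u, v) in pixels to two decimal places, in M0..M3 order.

Intrinsics K: fx=550.7, fy=629.9, cx=315.7, cy=236.7
Marker side s = 0.17 m; corners in marker frame (Z=0):
  M0 = (-0.0850, +0.0850, 0)
  M1 = (+0.0850, +0.0850, 0)
  M2 = (+0.0850, -0.0850, 0)
  M3 = (-0.0850, -0.0850, 0)
rvec = (0.1735, 0.0386, -0.0866), |rvec| = θ = 0.19772 rad = 11.328°
Rodrigues: sinθ=0.19643, 1−cosθ=0.01948; R = I + sinθ·[k]× + (1−cosθ)·[k]×²:
    [+0.99552 +0.08937 +0.03086]
    [-0.08270 +0.98126 -0.17404]
    [-0.04584 +0.17071 +0.98426]
t = (-0.1936, -0.0545, 0.9791) m
M0: Pc = R·M0+t = (-0.27062, +0.03594, +0.99751); u = 550.7·(-0.27062)/0.99751 + 315.7 = 166.2957, v = 629.9·(+0.03594)/0.99751 + 236.7 = 259.3930
M1: Pc = R·M1+t = (-0.10138, +0.02188, +0.98971); u = 550.7·(-0.10138)/0.98971 + 315.7 = 259.2876, v = 629.9·(+0.02188)/0.98971 + 236.7 = 250.6240
M2: Pc = R·M2+t = (-0.11658, -0.14494, +0.96069); u = 550.7·(-0.11658)/0.96069 + 315.7 = 248.8740, v = 629.9·(-0.14494)/0.96069 + 236.7 = 141.6692
M3: Pc = R·M3+t = (-0.28582, -0.13088, +0.96849); u = 550.7·(-0.28582)/0.96849 + 315.7 = 153.1795, v = 629.9·(-0.13088)/0.96849 + 236.7 = 151.5776

c0=(166.30, 259.39) c1=(259.29, 250.62) c2=(248.87, 141.67) c3=(153.18, 151.58)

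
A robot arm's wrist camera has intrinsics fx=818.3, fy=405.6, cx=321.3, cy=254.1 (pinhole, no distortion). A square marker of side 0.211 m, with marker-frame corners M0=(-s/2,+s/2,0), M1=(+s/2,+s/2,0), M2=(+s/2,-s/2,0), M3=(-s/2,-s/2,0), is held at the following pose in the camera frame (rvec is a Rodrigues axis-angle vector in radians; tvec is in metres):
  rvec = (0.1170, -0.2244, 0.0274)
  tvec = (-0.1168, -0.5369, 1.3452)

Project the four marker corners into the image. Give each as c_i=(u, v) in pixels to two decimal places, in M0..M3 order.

c0=(183.93, 122.20) c1=(310.50, 127.58) c2=(315.42, 62.75) c3=(186.73, 54.93)

Intrinsics K: fx=818.3, fy=405.6, cx=321.3, cy=254.1
Marker side s = 0.211 m; corners in marker frame (Z=0):
  M0 = (-0.1055, +0.1055, 0)
  M1 = (+0.1055, +0.1055, 0)
  M2 = (+0.1055, -0.1055, 0)
  M3 = (-0.1055, -0.1055, 0)
rvec = (0.1170, -0.2244, 0.0274), |rvec| = θ = 0.25455 rad = 14.585°
Rodrigues: sinθ=0.25181, 1−cosθ=0.03222; R = I + sinθ·[k]× + (1−cosθ)·[k]×²:
    [+0.97458 -0.04016 -0.22039]
    [+0.01405 +0.99282 -0.11880]
    [+0.22358 +0.11268 +0.96815]
t = (-0.1168, -0.5369, 1.3452) m
M0: Pc = R·M0+t = (-0.22386, -0.43364, +1.33350); u = 818.3·(-0.22386)/1.33350 + 321.3 = 183.9314, v = 405.6·(-0.43364)/1.33350 + 254.1 = 122.2033
M1: Pc = R·M1+t = (-0.01822, -0.43068, +1.38068); u = 818.3·(-0.01822)/1.38068 + 321.3 = 310.5023, v = 405.6·(-0.43068)/1.38068 + 254.1 = 127.5808
M2: Pc = R·M2+t = (-0.00974, -0.64016, +1.35690); u = 818.3·(-0.00974)/1.35690 + 321.3 = 315.4236, v = 405.6·(-0.64016)/1.35690 + 254.1 = 62.7454
M3: Pc = R·M3+t = (-0.21538, -0.64312, +1.30972); u = 818.3·(-0.21538)/1.30972 + 321.3 = 186.7322, v = 405.6·(-0.64312)/1.30972 + 254.1 = 54.9350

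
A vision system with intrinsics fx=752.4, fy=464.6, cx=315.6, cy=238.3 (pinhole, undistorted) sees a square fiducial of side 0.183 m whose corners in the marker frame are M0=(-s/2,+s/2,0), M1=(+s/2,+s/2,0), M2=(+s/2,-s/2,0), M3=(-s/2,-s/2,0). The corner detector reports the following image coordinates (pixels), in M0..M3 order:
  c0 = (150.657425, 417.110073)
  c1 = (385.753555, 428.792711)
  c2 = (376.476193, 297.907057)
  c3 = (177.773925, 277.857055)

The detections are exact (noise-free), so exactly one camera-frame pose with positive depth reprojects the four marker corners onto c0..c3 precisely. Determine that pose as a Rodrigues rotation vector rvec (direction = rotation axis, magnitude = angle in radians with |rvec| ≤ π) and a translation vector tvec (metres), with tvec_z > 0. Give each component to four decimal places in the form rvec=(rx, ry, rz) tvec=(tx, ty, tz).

rvec=(-0.5775, -0.3248, 0.1028) tvec=(-0.0311, 0.1477, 0.6134)

Intrinsics K: fx=752.4, fy=464.6, cx=315.6, cy=238.3
Marker side s = 0.183 m; corners in marker frame (Z=0):
  M0 = (-0.0915, +0.0915, 0)
  M1 = (+0.0915, +0.0915, 0)
  M2 = (+0.0915, -0.0915, 0)
  M3 = (-0.0915, -0.0915, 0)
Detected image corners:
  c0 = (150.657425, 417.110073) px
  c1 = (385.753555, 428.792711) px
  c2 = (376.476193, 297.907057) px
  c3 = (177.773925, 277.857055) px
Planar DLT: solve 8×8 A·h = b for H (H[2,2]=1):
  H  [+1298.14993 -289.72615 +277.43862]
  H  [+246.41365 +417.76599 +350.18605]
  H  [+0.44408 -0.89863 +1.00000]
B = K⁻¹H; ‖b₁‖=1.630191, ‖b₂‖=1.630191; λ = 2/(‖b₁‖+‖b₂‖) = 0.613425, sign → tz>0 ⇒ λ=+0.613425
r₁ = λ·B[:,0] = (+0.94411,+0.18563,+0.27241); r₂ = λ·B[:,1] = (-0.00499,+0.83433,-0.55124)
r₃ = r₁×r₂ = (-0.32960,+0.51907,+0.78862); SVD([r₁ r₂ r₃]) → R = UVᵀ:
  R  [+0.94411 -0.00499 -0.32960]
  R  [+0.18563 +0.83433 +0.51907]
  R  [+0.27241 -0.55124 +0.78862]
t = (-0.03111, +0.14773, +0.61343) m
tr R = 2.567058; θ = arccos((tr R − 1)/2) = 0.670471 rad = 38.415°
axis k = ((R−Rᵀ)₃₂, (R−Rᵀ)₁₃, (R−Rᵀ)₂₁) / (2 sinθ) = (-0.861276, -0.484434, +0.153385)
rvec = θ·k = (-0.577461, -0.324799, +0.102840)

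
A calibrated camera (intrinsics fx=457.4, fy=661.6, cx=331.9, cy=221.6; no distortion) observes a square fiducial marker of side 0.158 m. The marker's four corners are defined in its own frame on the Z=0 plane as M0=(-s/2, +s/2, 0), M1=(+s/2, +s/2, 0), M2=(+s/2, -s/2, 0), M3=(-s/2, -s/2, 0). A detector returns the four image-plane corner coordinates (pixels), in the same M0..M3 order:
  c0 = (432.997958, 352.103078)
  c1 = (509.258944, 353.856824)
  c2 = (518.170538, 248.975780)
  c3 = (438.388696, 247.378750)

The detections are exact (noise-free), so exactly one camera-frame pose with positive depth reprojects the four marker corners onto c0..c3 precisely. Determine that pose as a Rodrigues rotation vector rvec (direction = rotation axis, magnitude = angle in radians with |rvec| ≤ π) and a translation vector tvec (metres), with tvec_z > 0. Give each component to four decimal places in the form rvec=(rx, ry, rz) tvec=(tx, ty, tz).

Intrinsics K: fx=457.4, fy=661.6, cx=331.9, cy=221.6
Marker side s = 0.158 m; corners in marker frame (Z=0):
  M0 = (-0.0790, +0.0790, 0)
  M1 = (+0.0790, +0.0790, 0)
  M2 = (+0.0790, -0.0790, 0)
  M3 = (-0.0790, -0.0790, 0)
Detected image corners:
  c0 = (432.997958, 352.103078) px
  c1 = (509.258944, 353.856824) px
  c2 = (518.170538, 248.975780) px
  c3 = (438.388696, 247.378750) px
Planar DLT: solve 8×8 A·h = b for H (H[2,2]=1):
  H  [+486.90578 +89.72369 +474.58054]
  H  [+6.40390 +748.77067 +301.75472]
  H  [-0.01401 +0.28433 +1.00000]
B = K⁻¹H; ‖b₁‖=1.074861, ‖b₂‖=1.074861; λ = 2/(‖b₁‖+‖b₂‖) = 0.930353, sign → tz>0 ⇒ λ=+0.930353
r₁ = λ·B[:,0] = (+0.99983,+0.01337,-0.01303); r₂ = λ·B[:,1] = (-0.00945,+0.96433,+0.26453)
r₃ = r₁×r₂ = (+0.01611,-0.26436,+0.96429); SVD([r₁ r₂ r₃]) → R = UVᵀ:
  R  [+0.99983 -0.00945 +0.01611]
  R  [+0.01337 +0.96433 -0.26436]
  R  [-0.01303 +0.26453 +0.96429]
t = (+0.29021, +0.11271, +0.93035) m
tr R = 2.928448; θ = arccos((tr R − 1)/2) = 0.268295 rad = 15.372°
axis k = ((R−Rᵀ)₃₂, (R−Rᵀ)₁₃, (R−Rᵀ)₂₁) / (2 sinθ) = (+0.997560, +0.054962, +0.043040)
rvec = θ·k = (+0.267641, +0.014746, +0.011547)

rvec=(0.2676, 0.0147, 0.0115) tvec=(0.2902, 0.1127, 0.9304)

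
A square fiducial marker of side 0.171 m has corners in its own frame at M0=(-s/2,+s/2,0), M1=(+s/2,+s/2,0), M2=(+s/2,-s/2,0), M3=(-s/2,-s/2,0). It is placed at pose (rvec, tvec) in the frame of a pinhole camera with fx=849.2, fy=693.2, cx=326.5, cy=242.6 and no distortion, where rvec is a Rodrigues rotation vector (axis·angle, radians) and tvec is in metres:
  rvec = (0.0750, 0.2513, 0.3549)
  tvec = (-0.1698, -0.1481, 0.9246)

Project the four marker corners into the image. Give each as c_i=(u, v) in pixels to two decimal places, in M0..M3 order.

c0=(80.95, 171.19) c1=(214.34, 213.83) c2=(266.08, 89.31) c3=(127.66, 51.01)

Intrinsics K: fx=849.2, fy=693.2, cx=326.5, cy=242.6
Marker side s = 0.171 m; corners in marker frame (Z=0):
  M0 = (-0.0855, +0.0855, 0)
  M1 = (+0.0855, +0.0855, 0)
  M2 = (+0.0855, -0.0855, 0)
  M3 = (-0.0855, -0.0855, 0)
rvec = (0.0750, 0.2513, 0.3549), |rvec| = θ = 0.44128 rad = 25.284°
Rodrigues: sinθ=0.42710, 1−cosθ=0.09580; R = I + sinθ·[k]× + (1−cosθ)·[k]×²:
    [+0.90697 -0.33422 +0.25632]
    [+0.35277 +0.93527 -0.02872]
    [-0.23013 +0.11646 +0.96617]
t = (-0.1698, -0.1481, 0.9246) m
M0: Pc = R·M0+t = (-0.27592, -0.09830, +0.95423); u = 849.2·(-0.27592)/0.95423 + 326.5 = 80.9491, v = 693.2·(-0.09830)/0.95423 + 242.6 = 171.1934
M1: Pc = R·M1+t = (-0.12083, -0.03797, +0.91488); u = 849.2·(-0.12083)/0.91488 + 326.5 = 214.3448, v = 693.2·(-0.03797)/0.91488 + 242.6 = 213.8282
M2: Pc = R·M2+t = (-0.06368, -0.19790, +0.89497); u = 849.2·(-0.06368)/0.89497 + 326.5 = 266.0783, v = 693.2·(-0.19790)/0.89497 + 242.6 = 89.3124
M3: Pc = R·M3+t = (-0.21877, -0.25823, +0.93432); u = 849.2·(-0.21877)/0.93432 + 326.5 = 127.6603, v = 693.2·(-0.25823)/0.93432 + 242.6 = 51.0132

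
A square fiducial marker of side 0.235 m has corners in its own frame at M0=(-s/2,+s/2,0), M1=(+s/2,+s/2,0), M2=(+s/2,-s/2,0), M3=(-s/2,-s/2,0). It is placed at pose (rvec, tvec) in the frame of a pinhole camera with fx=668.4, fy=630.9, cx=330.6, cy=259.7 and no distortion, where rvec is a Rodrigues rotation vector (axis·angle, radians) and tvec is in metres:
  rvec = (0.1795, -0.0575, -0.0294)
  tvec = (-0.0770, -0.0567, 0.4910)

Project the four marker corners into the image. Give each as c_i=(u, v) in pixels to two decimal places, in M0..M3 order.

c0=(77.56, 338.18) c1=(386.14, 326.41) c2=(383.12, 26.20) c3=(46.41, 30.73)

Intrinsics K: fx=668.4, fy=630.9, cx=330.6, cy=259.7
Marker side s = 0.235 m; corners in marker frame (Z=0):
  M0 = (-0.1175, +0.1175, 0)
  M1 = (+0.1175, +0.1175, 0)
  M2 = (+0.1175, -0.1175, 0)
  M3 = (-0.1175, -0.1175, 0)
rvec = (0.1795, -0.0575, -0.0294), |rvec| = θ = 0.19076 rad = 10.930°
Rodrigues: sinθ=0.18961, 1−cosθ=0.01814; R = I + sinθ·[k]× + (1−cosθ)·[k]×²:
    [+0.99792 +0.02408 -0.05978]
    [-0.03437 +0.98351 -0.17757]
    [+0.05452 +0.17926 +0.98229]
t = (-0.0770, -0.0567, 0.4910) m
M0: Pc = R·M0+t = (-0.19143, +0.06290, +0.50566); u = 668.4·(-0.19143)/0.50566 + 330.6 = 77.5633, v = 630.9·(+0.06290)/0.50566 + 259.7 = 338.1798
M1: Pc = R·M1+t = (+0.04308, +0.05482, +0.51847); u = 668.4·(+0.04308)/0.51847 + 330.6 = 386.1441, v = 630.9·(+0.05482)/0.51847 + 259.7 = 326.4128
M2: Pc = R·M2+t = (+0.03743, -0.17630, +0.47634); u = 668.4·(+0.03743)/0.47634 + 330.6 = 383.1167, v = 630.9·(-0.17630)/0.47634 + 259.7 = 26.1966
M3: Pc = R·M3+t = (-0.19708, -0.16822, +0.46353); u = 668.4·(-0.19708)/0.46353 + 330.6 = 46.4088, v = 630.9·(-0.16822)/0.46353 + 259.7 = 30.7347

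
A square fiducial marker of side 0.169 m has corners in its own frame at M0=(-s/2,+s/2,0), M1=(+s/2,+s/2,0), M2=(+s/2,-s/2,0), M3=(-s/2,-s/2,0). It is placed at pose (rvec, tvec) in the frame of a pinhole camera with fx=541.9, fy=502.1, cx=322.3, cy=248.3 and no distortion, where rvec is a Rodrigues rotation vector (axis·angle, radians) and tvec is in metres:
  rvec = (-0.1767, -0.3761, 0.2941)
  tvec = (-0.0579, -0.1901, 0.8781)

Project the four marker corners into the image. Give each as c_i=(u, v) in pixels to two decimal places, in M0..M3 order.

c0=(221.86, 165.51) c1=(319.94, 200.82) c2=(344.68, 116.33) c3=(252.48, 77.06)

Intrinsics K: fx=541.9, fy=502.1, cx=322.3, cy=248.3
Marker side s = 0.169 m; corners in marker frame (Z=0):
  M0 = (-0.0845, +0.0845, 0)
  M1 = (+0.0845, +0.0845, 0)
  M2 = (+0.0845, -0.0845, 0)
  M3 = (-0.0845, -0.0845, 0)
rvec = (-0.1767, -0.3761, 0.2941), |rvec| = θ = 0.50909 rad = 29.168°
Rodrigues: sinθ=0.48738, 1−cosθ=0.12681; R = I + sinθ·[k]× + (1−cosθ)·[k]×²:
    [+0.88847 -0.24904 -0.38549]
    [+0.31408 +0.94240 +0.11504]
    [+0.33464 -0.22329 +0.91551]
t = (-0.0579, -0.1901, 0.8781) m
M0: Pc = R·M0+t = (-0.15402, -0.13701, +0.83096); u = 541.9·(-0.15402)/0.83096 + 322.3 = 221.8575, v = 502.1·(-0.13701)/0.83096 + 248.3 = 165.5146
M1: Pc = R·M1+t = (-0.00387, -0.08393, +0.88751); u = 541.9·(-0.00387)/0.88751 + 322.3 = 319.9379, v = 502.1·(-0.08393)/0.88751 + 248.3 = 200.8188
M2: Pc = R·M2+t = (+0.03822, -0.24319, +0.92524); u = 541.9·(+0.03822)/0.92524 + 322.3 = 344.6846, v = 502.1·(-0.24319)/0.92524 + 248.3 = 116.3269
M3: Pc = R·M3+t = (-0.11193, -0.29627, +0.86869); u = 541.9·(-0.11193)/0.86869 + 322.3 = 252.4759, v = 502.1·(-0.29627)/0.86869 + 248.3 = 77.0557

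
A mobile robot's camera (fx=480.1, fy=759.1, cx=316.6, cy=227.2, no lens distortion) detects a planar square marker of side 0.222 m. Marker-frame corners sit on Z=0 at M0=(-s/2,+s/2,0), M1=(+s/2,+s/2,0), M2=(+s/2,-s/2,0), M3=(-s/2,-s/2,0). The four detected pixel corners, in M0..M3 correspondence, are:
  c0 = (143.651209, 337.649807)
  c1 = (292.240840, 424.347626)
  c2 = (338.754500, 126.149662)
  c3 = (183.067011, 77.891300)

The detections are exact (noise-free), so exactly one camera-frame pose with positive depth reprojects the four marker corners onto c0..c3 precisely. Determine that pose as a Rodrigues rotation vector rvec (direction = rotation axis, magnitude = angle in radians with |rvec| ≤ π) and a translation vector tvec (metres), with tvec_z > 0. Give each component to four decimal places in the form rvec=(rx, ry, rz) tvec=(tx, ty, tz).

Intrinsics K: fx=480.1, fy=759.1, cx=316.6, cy=227.2
Marker side s = 0.222 m; corners in marker frame (Z=0):
  M0 = (-0.1110, +0.1110, 0)
  M1 = (+0.1110, +0.1110, 0)
  M2 = (+0.1110, -0.1110, 0)
  M3 = (-0.1110, -0.1110, 0)
Detected image corners:
  c0 = (143.651209, 337.649807) px
  c1 = (292.240840, 424.347626) px
  c2 = (338.754500, 126.149662) px
  c3 = (183.067011, 77.891300) px
Planar DLT: solve 8×8 A·h = b for H (H[2,2]=1):
  H  [+534.75667 -184.60331 +234.04321]
  H  [+152.46669 +1258.50248 +239.66109]
  H  [-0.62856 +0.03265 +1.00000]
B = K⁻¹H; ‖b₁‖=1.697711, ‖b₂‖=1.697711; λ = 2/(‖b₁‖+‖b₂‖) = 0.589029, sign → tz>0 ⇒ λ=+0.589029
r₁ = λ·B[:,0] = (+0.90024,+0.22912,-0.37024); r₂ = λ·B[:,1] = (-0.23917,+0.97079,+0.01923)
r₃ = r₁×r₂ = (+0.36383,+0.07124,+0.92874); SVD([r₁ r₂ r₃]) → R = UVᵀ:
  R  [+0.90024 -0.23917 +0.36383]
  R  [+0.22912 +0.97079 +0.07124]
  R  [-0.37024 +0.01923 +0.92874]
t = (-0.10129, +0.00967, +0.58903) m
tr R = 2.799764; θ = arccos((tr R − 1)/2) = 0.451298 rad = 25.857°
axis k = ((R−Rᵀ)₃₂, (R−Rᵀ)₁₃, (R−Rᵀ)₂₁) / (2 sinθ) = (-0.059626, +0.841560, +0.536863)
rvec = θ·k = (-0.026909, +0.379794, +0.242285)

rvec=(-0.0269, 0.3798, 0.2423) tvec=(-0.1013, 0.0097, 0.5890)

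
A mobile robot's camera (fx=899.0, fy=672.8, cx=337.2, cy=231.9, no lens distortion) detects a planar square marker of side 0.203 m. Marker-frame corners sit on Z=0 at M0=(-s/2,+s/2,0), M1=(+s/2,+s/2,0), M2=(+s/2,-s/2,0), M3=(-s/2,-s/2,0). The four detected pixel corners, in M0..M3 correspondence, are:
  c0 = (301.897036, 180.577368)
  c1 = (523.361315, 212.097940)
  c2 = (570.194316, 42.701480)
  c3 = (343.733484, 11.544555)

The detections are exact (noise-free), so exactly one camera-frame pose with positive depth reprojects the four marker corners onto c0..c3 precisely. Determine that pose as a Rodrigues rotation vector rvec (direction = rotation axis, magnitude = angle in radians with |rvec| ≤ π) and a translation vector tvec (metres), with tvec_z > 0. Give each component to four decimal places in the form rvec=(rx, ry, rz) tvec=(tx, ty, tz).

rvec=(0.0810, 0.0318, 0.1884) tvec=(0.0866, -0.1423, 0.8022)

Intrinsics K: fx=899.0, fy=672.8, cx=337.2, cy=231.9
Marker side s = 0.203 m; corners in marker frame (Z=0):
  M0 = (-0.1015, +0.1015, 0)
  M1 = (+0.1015, +0.1015, 0)
  M2 = (+0.1015, -0.1015, 0)
  M3 = (-0.1015, -0.1015, 0)
Detected image corners:
  c0 = (301.897036, 180.577368) px
  c1 = (523.361315, 212.097940) px
  c2 = (570.194316, 42.701480) px
  c3 = (343.733484, 11.544555) px
Planar DLT: solve 8×8 A·h = b for H (H[2,2]=1):
  H  [+1090.15706 -173.14493 +434.22333]
  H  [+151.05284 +845.18601 +112.57592]
  H  [-0.02985 +0.10399 +1.00000]
B = K⁻¹H; ‖b₁‖=1.246506, ‖b₂‖=1.246506; λ = 2/(‖b₁‖+‖b₂‖) = 0.802243, sign → tz>0 ⇒ λ=+0.802243
r₁ = λ·B[:,0] = (+0.98181,+0.18837,-0.02394); r₂ = λ·B[:,1] = (-0.18580,+0.97904,+0.08343)
r₃ = r₁×r₂ = (+0.03916,-0.07746,+0.99623); SVD([r₁ r₂ r₃]) → R = UVᵀ:
  R  [+0.98181 -0.18580 +0.03916]
  R  [+0.18837 +0.97904 -0.07746]
  R  [-0.02394 +0.08343 +0.99623]
t = (+0.08658, -0.14228, +0.80224) m
tr R = 2.957072; θ = arccos((tr R − 1)/2) = 0.207563 rad = 11.892°
axis k = ((R−Rᵀ)₃₂, (R−Rᵀ)₁₃, (R−Rᵀ)₂₁) / (2 sinθ) = (+0.390360, +0.153100, +0.907844)
rvec = θ·k = (+0.081024, +0.031778, +0.188435)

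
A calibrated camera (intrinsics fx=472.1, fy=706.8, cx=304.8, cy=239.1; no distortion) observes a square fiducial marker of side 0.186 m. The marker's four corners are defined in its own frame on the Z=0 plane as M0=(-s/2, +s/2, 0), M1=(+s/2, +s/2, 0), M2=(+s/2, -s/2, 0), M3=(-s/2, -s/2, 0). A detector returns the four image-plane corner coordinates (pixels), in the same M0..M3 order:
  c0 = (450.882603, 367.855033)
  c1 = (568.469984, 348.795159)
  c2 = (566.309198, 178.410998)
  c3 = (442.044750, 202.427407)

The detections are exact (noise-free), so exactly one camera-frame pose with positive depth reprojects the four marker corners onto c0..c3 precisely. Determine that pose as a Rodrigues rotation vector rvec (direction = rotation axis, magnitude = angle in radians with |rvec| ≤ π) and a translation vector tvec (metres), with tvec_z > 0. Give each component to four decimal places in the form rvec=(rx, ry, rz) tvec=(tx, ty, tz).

Intrinsics K: fx=472.1, fy=706.8, cx=304.8, cy=239.1
Marker side s = 0.186 m; corners in marker frame (Z=0):
  M0 = (-0.0930, +0.0930, 0)
  M1 = (+0.0930, +0.0930, 0)
  M2 = (+0.0930, -0.0930, 0)
  M3 = (-0.0930, -0.0930, 0)
Detected image corners:
  c0 = (450.882603, 367.855033) px
  c1 = (568.469984, 348.795159) px
  c2 = (566.309198, 178.410998) px
  c3 = (442.044750, 202.427407) px
Planar DLT: solve 8×8 A·h = b for H (H[2,2]=1):
  H  [+588.83964 +183.01803 +506.32958]
  H  [-148.32694 +985.51811 +276.85262]
  H  [-0.11993 +0.30232 +1.00000]
B = K⁻¹H; ‖b₁‖=1.340853, ‖b₂‖=1.340853; λ = 2/(‖b₁‖+‖b₂‖) = 0.745794, sign → tz>0 ⇒ λ=+0.745794
r₁ = λ·B[:,0] = (+0.98796,-0.12625,-0.08944); r₂ = λ·B[:,1] = (+0.14355,+0.96362,+0.22546)
r₃ = r₁×r₂ = (+0.05772,-0.23559,+0.97014); SVD([r₁ r₂ r₃]) → R = UVᵀ:
  R  [+0.98796 +0.14355 +0.05772]
  R  [-0.12625 +0.96362 -0.23559]
  R  [-0.08944 +0.22546 +0.97014]
t = (+0.31836, +0.03984, +0.74579) m
tr R = 2.921712; θ = arccos((tr R − 1)/2) = 0.280721 rad = 16.084°
axis k = ((R−Rᵀ)₃₂, (R−Rᵀ)₁₃, (R−Rᵀ)₂₁) / (2 sinθ) = (+0.832081, +0.265593, -0.486931)
rvec = θ·k = (+0.233583, +0.074558, -0.136692)

rvec=(0.2336, 0.0746, -0.1367) tvec=(0.3184, 0.0398, 0.7458)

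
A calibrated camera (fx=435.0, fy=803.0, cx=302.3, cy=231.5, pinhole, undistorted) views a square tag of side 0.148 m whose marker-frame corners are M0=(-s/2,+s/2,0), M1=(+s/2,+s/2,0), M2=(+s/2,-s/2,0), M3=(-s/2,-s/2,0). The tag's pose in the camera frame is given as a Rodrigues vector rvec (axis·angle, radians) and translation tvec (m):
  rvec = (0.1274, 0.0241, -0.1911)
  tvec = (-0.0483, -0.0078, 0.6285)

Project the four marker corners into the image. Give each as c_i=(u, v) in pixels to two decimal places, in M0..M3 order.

c0=(229.74, 329.51) c1=(328.65, 295.17) c2=(309.50, 109.41) c3=(207.84, 146.35)

Intrinsics K: fx=435.0, fy=803.0, cx=302.3, cy=231.5
Marker side s = 0.148 m; corners in marker frame (Z=0):
  M0 = (-0.0740, +0.0740, 0)
  M1 = (+0.0740, +0.0740, 0)
  M2 = (+0.0740, -0.0740, 0)
  M3 = (-0.0740, -0.0740, 0)
rvec = (0.1274, 0.0241, -0.1911), |rvec| = θ = 0.23093 rad = 13.232°
Rodrigues: sinθ=0.22889, 1−cosθ=0.02655; R = I + sinθ·[k]× + (1−cosθ)·[k]×²:
    [+0.98153 +0.19093 +0.01177]
    [-0.18788 +0.97374 -0.12856]
    [-0.03601 +0.12398 +0.99163]
t = (-0.0483, -0.0078, 0.6285) m
M0: Pc = R·M0+t = (-0.10680, +0.07816, +0.64034); u = 435.0·(-0.10680)/0.64034 + 302.3 = 229.7449, v = 803.0·(+0.07816)/0.64034 + 231.5 = 329.5143
M1: Pc = R·M1+t = (+0.03846, +0.05035, +0.63501); u = 435.0·(+0.03846)/0.63501 + 302.3 = 328.6479, v = 803.0·(+0.05035)/0.63501 + 231.5 = 295.1750
M2: Pc = R·M2+t = (+0.01020, -0.09376, +0.61666); u = 435.0·(+0.01020)/0.61666 + 302.3 = 309.4982, v = 803.0·(-0.09376)/0.61666 + 231.5 = 109.4084
M3: Pc = R·M3+t = (-0.13506, -0.06595, +0.62199); u = 435.0·(-0.13506)/0.62199 + 302.3 = 207.8416, v = 803.0·(-0.06595)/0.62199 + 231.5 = 146.3523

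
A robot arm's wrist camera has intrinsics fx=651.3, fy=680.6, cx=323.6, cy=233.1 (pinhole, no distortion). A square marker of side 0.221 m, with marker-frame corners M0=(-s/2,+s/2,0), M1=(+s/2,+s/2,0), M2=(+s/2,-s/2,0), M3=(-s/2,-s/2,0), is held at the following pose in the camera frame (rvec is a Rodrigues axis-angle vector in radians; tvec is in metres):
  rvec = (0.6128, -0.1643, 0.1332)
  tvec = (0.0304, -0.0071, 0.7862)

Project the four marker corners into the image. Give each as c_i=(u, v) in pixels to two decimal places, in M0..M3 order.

c0=(247.36, 294.08) c1=(413.08, 304.15) c2=(461.27, 152.51) c3=(269.28, 131.49)

Intrinsics K: fx=651.3, fy=680.6, cx=323.6, cy=233.1
Marker side s = 0.221 m; corners in marker frame (Z=0):
  M0 = (-0.1105, +0.1105, 0)
  M1 = (+0.1105, +0.1105, 0)
  M2 = (+0.1105, -0.1105, 0)
  M3 = (-0.1105, -0.1105, 0)
rvec = (0.6128, -0.1643, 0.1332), |rvec| = θ = 0.64828 rad = 37.143°
Rodrigues: sinθ=0.60381, 1−cosθ=0.20287; R = I + sinθ·[k]× + (1−cosθ)·[k]×²:
    [+0.97840 -0.17267 -0.11363]
    [+0.07546 +0.81016 -0.58133]
    [+0.19243 +0.56021 +0.80569]
t = (0.0304, -0.0071, 0.7862) m
M0: Pc = R·M0+t = (-0.09679, +0.07408, +0.82684); u = 651.3·(-0.09679)/0.82684 + 323.6 = 247.3559, v = 680.6·(+0.07408)/0.82684 + 233.1 = 294.0811
M1: Pc = R·M1+t = (+0.11943, +0.09076, +0.86937); u = 651.3·(+0.11943)/0.86937 + 323.6 = 413.0758, v = 680.6·(+0.09076)/0.86937 + 233.1 = 304.1539
M2: Pc = R·M2+t = (+0.15759, -0.08828, +0.74556); u = 651.3·(+0.15759)/0.74556 + 323.6 = 461.2689, v = 680.6·(-0.08828)/0.74556 + 233.1 = 152.5083
M3: Pc = R·M3+t = (-0.05863, -0.10496, +0.70303); u = 651.3·(-0.05863)/0.70303 + 323.6 = 269.2807, v = 680.6·(-0.10496)/0.70303 + 233.1 = 131.4883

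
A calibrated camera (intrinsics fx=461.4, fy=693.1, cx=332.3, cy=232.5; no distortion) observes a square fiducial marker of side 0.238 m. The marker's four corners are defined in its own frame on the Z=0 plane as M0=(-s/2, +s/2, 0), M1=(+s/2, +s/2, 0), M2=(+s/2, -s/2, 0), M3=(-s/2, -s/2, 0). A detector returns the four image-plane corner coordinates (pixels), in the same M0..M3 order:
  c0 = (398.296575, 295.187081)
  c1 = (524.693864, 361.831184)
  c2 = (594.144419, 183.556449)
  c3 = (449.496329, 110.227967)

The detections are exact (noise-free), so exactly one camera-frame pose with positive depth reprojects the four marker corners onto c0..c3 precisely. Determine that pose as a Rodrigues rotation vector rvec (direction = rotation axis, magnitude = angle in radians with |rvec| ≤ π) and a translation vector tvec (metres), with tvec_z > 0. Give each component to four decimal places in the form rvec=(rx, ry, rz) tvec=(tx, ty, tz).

Intrinsics K: fx=461.4, fy=693.1, cx=332.3, cy=232.5
Marker side s = 0.238 m; corners in marker frame (Z=0):
  M0 = (-0.1190, +0.1190, 0)
  M1 = (+0.1190, +0.1190, 0)
  M2 = (+0.1190, -0.1190, 0)
  M3 = (-0.1190, -0.1190, 0)
Detected image corners:
  c0 = (398.296575, 295.187081) px
  c1 = (524.693864, 361.831184) px
  c2 = (594.144419, 183.556449) px
  c3 = (449.496329, 110.227967) px
Planar DLT: solve 8×8 A·h = b for H (H[2,2]=1):
  H  [+540.34214 +13.13462 +489.27686]
  H  [+280.29010 +891.96067 +243.32954]
  H  [-0.05412 +0.54175 +1.00000]
B = K⁻¹H; ‖b₁‖=1.282869, ‖b₂‖=1.282869; λ = 2/(‖b₁‖+‖b₂‖) = 0.779503, sign → tz>0 ⇒ λ=+0.779503
r₁ = λ·B[:,0] = (+0.94325,+0.32938,-0.04219); r₂ = λ·B[:,1] = (-0.28195,+0.86150,+0.42229)
r₃ = r₁×r₂ = (+0.17544,-0.38644,+0.90548); SVD([r₁ r₂ r₃]) → R = UVᵀ:
  R  [+0.94325 -0.28195 +0.17544]
  R  [+0.32938 +0.86150 -0.38644]
  R  [-0.04219 +0.42229 +0.90548]
t = (+0.26520, +0.01218, +0.77950) m
tr R = 2.710225; θ = arccos((tr R − 1)/2) = 0.545028 rad = 31.228°
axis k = ((R−Rᵀ)₃₂, (R−Rᵀ)₁₃, (R−Rᵀ)₂₁) / (2 sinθ) = (+0.779961, +0.209887, +0.589583)
rvec = θ·k = (+0.425101, +0.114394, +0.321339)

rvec=(0.4251, 0.1144, 0.3213) tvec=(0.2652, 0.0122, 0.7795)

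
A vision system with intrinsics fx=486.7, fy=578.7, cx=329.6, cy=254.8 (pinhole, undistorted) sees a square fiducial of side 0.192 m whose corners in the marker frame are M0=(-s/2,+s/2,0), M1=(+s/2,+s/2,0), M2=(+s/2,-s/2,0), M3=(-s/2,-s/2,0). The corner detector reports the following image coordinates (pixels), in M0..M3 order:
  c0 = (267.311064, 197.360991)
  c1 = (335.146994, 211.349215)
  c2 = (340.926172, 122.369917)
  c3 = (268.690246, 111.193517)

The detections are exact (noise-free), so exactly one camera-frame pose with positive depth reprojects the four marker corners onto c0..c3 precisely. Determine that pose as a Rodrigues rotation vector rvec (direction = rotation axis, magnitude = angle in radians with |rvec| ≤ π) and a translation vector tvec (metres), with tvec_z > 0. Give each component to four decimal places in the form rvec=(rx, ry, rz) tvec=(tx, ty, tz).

rvec=(0.3910, 0.3031, 0.1323) tvec=(-0.0700, -0.2001, 1.2448)

Intrinsics K: fx=486.7, fy=578.7, cx=329.6, cy=254.8
Marker side s = 0.192 m; corners in marker frame (Z=0):
  M0 = (-0.0960, +0.0960, 0)
  M1 = (+0.0960, +0.0960, 0)
  M2 = (+0.0960, -0.0960, 0)
  M3 = (-0.0960, -0.0960, 0)
Detected image corners:
  c0 = (267.311064, 197.360991) px
  c1 = (335.146994, 211.349215) px
  c2 = (340.926172, 122.369917) px
  c3 = (268.690246, 111.193517) px
Planar DLT: solve 8×8 A·h = b for H (H[2,2]=1):
  H  [+299.97599 +77.45040 +302.24929]
  H  [+31.60530 +506.75667 +161.76972]
  H  [-0.21268 +0.31634 +1.00000]
B = K⁻¹H; ‖b₁‖=0.803360, ‖b₂‖=0.803360; λ = 2/(‖b₁‖+‖b₂‖) = 1.244771, sign → tz>0 ⇒ λ=+1.244771
r₁ = λ·B[:,0] = (+0.94650,+0.18455,-0.26474); r₂ = λ·B[:,1] = (-0.06859,+0.91664,+0.39378)
r₃ = r₁×r₂ = (+0.31534,-0.35455,+0.88026); SVD([r₁ r₂ r₃]) → R = UVᵀ:
  R  [+0.94650 -0.06859 +0.31534]
  R  [+0.18455 +0.91664 -0.35455]
  R  [-0.26474 +0.39378 +0.88026]
t = (-0.06995, -0.20011, +1.24477) m
tr R = 2.743398; θ = arccos((tr R − 1)/2) = 0.512137 rad = 29.343°
axis k = ((R−Rᵀ)₃₂, (R−Rᵀ)₁₃, (R−Rᵀ)₂₁) / (2 sinθ) = (+0.763533, +0.591871, +0.258276)
rvec = θ·k = (+0.391034, +0.303119, +0.132273)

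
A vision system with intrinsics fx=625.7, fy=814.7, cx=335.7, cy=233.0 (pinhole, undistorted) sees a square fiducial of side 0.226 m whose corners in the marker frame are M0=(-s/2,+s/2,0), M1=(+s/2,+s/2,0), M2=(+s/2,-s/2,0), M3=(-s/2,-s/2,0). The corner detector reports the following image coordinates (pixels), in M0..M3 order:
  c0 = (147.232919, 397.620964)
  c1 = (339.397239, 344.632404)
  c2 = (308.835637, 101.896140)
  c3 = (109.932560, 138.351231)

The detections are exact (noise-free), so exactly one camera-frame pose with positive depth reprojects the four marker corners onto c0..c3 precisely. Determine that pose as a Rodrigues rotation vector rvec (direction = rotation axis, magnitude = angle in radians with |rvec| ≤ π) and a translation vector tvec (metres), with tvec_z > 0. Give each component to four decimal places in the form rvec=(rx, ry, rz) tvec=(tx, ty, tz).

Intrinsics K: fx=625.7, fy=814.7, cx=335.7, cy=233.0
Marker side s = 0.226 m; corners in marker frame (Z=0):
  M0 = (-0.1130, +0.1130, 0)
  M1 = (+0.1130, +0.1130, 0)
  M2 = (+0.1130, -0.1130, 0)
  M3 = (-0.1130, -0.1130, 0)
Detected image corners:
  c0 = (147.232919, 397.620964) px
  c1 = (339.397239, 344.632404) px
  c2 = (308.835637, 101.896140) px
  c3 = (109.932560, 138.351231) px
Planar DLT: solve 8×8 A·h = b for H (H[2,2]=1):
  H  [+934.98524 +171.99321 +229.95364]
  H  [-122.37682 +1133.63763 +246.24622]
  H  [+0.30907 +0.09886 +1.00000]
B = K⁻¹H; ‖b₁‖=1.384672, ‖b₂‖=1.384672; λ = 2/(‖b₁‖+‖b₂‖) = 0.722193, sign → tz>0 ⇒ λ=+0.722193
r₁ = λ·B[:,0] = (+0.95942,-0.17232,+0.22321); r₂ = λ·B[:,1] = (+0.16021,+0.98450,+0.07140)
r₃ = r₁×r₂ = (-0.23205,-0.03274,+0.97215); SVD([r₁ r₂ r₃]) → R = UVᵀ:
  R  [+0.95942 +0.16021 -0.23205]
  R  [-0.17232 +0.98450 -0.03274]
  R  [+0.22321 +0.07140 +0.97215]
t = (-0.12205, +0.01174, +0.72219) m
tr R = 2.916068; θ = arccos((tr R − 1)/2) = 0.290733 rad = 16.658°
axis k = ((R−Rᵀ)₃₂, (R−Rᵀ)₁₃, (R−Rᵀ)₂₁) / (2 sinθ) = (+0.181635, -0.794095, -0.580019)
rvec = θ·k = (+0.052807, -0.230870, -0.168631)

rvec=(0.0528, -0.2309, -0.1686) tvec=(-0.1221, 0.0117, 0.7222)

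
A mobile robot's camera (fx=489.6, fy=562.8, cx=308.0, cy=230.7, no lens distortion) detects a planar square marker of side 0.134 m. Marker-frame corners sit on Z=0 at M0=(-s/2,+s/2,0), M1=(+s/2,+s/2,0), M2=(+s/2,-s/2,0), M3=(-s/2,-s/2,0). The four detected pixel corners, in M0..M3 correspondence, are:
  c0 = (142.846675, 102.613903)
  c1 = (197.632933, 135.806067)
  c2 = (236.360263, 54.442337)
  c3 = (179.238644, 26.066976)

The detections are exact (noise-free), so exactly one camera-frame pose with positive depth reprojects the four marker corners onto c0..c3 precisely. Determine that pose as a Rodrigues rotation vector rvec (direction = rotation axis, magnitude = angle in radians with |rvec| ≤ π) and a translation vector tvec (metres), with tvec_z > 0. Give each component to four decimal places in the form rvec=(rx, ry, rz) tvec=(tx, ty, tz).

Intrinsics K: fx=489.6, fy=562.8, cx=308.0, cy=230.7
Marker side s = 0.134 m; corners in marker frame (Z=0):
  M0 = (-0.0670, +0.0670, 0)
  M1 = (+0.0670, +0.0670, 0)
  M2 = (+0.0670, -0.0670, 0)
  M3 = (-0.0670, -0.0670, 0)
Detected image corners:
  c0 = (142.846675, 102.613903) px
  c1 = (197.632933, 135.806067) px
  c2 = (236.360263, 54.442337) px
  c3 = (179.238644, 26.066976) px
Planar DLT: solve 8×8 A·h = b for H (H[2,2]=1):
  H  [+331.16576 -279.15045 +188.15699]
  H  [+193.29064 +589.03905 +79.27324]
  H  [-0.45709 +0.00465 +1.00000]
B = K⁻¹H; ‖b₁‖=1.191588, ‖b₂‖=1.191588; λ = 2/(‖b₁‖+‖b₂‖) = 0.839217, sign → tz>0 ⇒ λ=+0.839217
r₁ = λ·B[:,0] = (+0.80896,+0.44547,-0.38359); r₂ = λ·B[:,1] = (-0.48094,+0.87674,+0.00390)
r₃ = r₁×r₂ = (+0.33805,+0.18133,+0.92349); SVD([r₁ r₂ r₃]) → R = UVᵀ:
  R  [+0.80896 -0.48094 +0.33805]
  R  [+0.44547 +0.87674 +0.18133]
  R  [-0.38359 +0.00390 +0.92349]
t = (-0.20542, -0.22580, +0.83922) m
tr R = 2.609197; θ = arccos((tr R − 1)/2) = 0.635797 rad = 36.428°
axis k = ((R−Rᵀ)₃₂, (R−Rᵀ)₁₃, (R−Rᵀ)₂₁) / (2 sinθ) = (-0.149398, +0.607631, +0.780042)
rvec = θ·k = (-0.094987, +0.386330, +0.495948)

rvec=(-0.0950, 0.3863, 0.4959) tvec=(-0.2054, -0.2258, 0.8392)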